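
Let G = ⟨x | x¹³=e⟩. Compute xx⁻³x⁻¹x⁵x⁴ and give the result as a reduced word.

Multiply left to right, reducing at each step:
  x · x⁻³ = x¹¹
  (x¹¹) · x⁻¹ = x¹⁰
  (x¹⁰) · x⁵ = x²
  (x²) · x⁴ = x⁶

Answer: x⁶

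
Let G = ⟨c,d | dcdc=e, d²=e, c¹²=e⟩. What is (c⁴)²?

Compute successive powers of (c⁴), reducing at each step:
  (c⁴)²: (c⁴) · c⁴ = c⁸

Answer: c⁸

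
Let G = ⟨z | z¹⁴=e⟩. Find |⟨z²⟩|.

|⟨z²⟩| equals the order of z². Compute successive powers until reaching e:
  (z²)¹ = z², (z²)² = z⁴, (z²)³ = z⁶, (z²)⁴ = z⁸, (z²)⁵ = z¹⁰, (z²)⁶ = z¹², (z²)⁷ = e.
The smallest positive k with (z²)ᵏ = e is 7, so |⟨z²⟩| = 7.

Answer: 7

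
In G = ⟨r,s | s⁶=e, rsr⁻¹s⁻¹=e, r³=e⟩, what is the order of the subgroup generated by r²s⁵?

|⟨r²s⁵⟩| equals the order of r²s⁵. Compute successive powers until reaching e:
  (r²s⁵)¹ = r²s⁵, (r²s⁵)² = rs⁴, (r²s⁵)³ = s³, (r²s⁵)⁴ = r²s², (r²s⁵)⁵ = rs, (r²s⁵)⁶ = e.
The smallest positive k with (r²s⁵)ᵏ = e is 6, so |⟨r²s⁵⟩| = 6.

Answer: 6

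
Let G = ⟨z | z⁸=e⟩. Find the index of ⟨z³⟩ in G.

First find ord(z³) by computing successive powers:
  (z³)¹ = z³, (z³)² = z⁶, (z³)³ = z, (z³)⁴ = z⁴, (z³)⁵ = z⁷, (z³)⁶ = z², (z³)⁷ = z⁵, (z³)⁸ = e.
So |⟨z³⟩| = ord(z³) = 8. With |G| = 8, by Lagrange [G : ⟨z³⟩] = 8/8 = 1.

Answer: 1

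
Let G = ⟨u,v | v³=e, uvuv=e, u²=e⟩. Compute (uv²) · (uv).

Compute (uv²) · (uv) by multiplying left to right and reducing via the relations at each step:
  (uv²) · u = v
  v · v = v²

Answer: v²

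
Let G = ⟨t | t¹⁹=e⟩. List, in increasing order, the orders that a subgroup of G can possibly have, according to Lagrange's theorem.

|G| = 19 = 19. By Lagrange's theorem the order of any subgroup divides 19; the divisors of 19 are 1, 19.

Answer: 1, 19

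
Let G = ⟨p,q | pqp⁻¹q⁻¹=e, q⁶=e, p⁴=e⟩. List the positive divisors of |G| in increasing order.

|G| = 24 = 2³ · 3. By Lagrange's theorem the order of any subgroup divides 24; the divisors of 24 are 1, 2, 3, 4, 6, 8, 12, 24.

Answer: 1, 2, 3, 4, 6, 8, 12, 24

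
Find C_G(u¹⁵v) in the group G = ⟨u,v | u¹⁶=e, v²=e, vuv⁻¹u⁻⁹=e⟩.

⟨u¹⁵v⟩ ⊆ C_G(u¹⁵v) since powers of u¹⁵v commute with u¹⁵v; so |C_G(u¹⁵v)| ≥ |⟨u¹⁵v⟩| = 16.
By orbit–stabilizer, |C_G(u¹⁵v)| = |G| / |conj. class of u¹⁵v| = 32 / 2 = 16.
The 16 elements commuting with u¹⁵v are {e, u², u⁴, u⁶, u⁸, u¹⁰, u¹², u¹⁴, u⁹v, uv, u¹¹v, u³v, u¹³v, u⁵v, u¹⁵v, u⁷v}.

Answer: {e, u², u⁴, u⁶, u⁸, u¹⁰, u¹², u¹⁴, u⁹v, uv, u¹¹v, u³v, u¹³v, u⁵v, u¹⁵v, u⁷v}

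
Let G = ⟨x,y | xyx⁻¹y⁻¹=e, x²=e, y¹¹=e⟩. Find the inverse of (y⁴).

The order of (y⁴) is 11 (smallest k with (y⁴)ᵏ = e), so (y⁴)⁻¹ = (y⁴)¹⁰ = y⁷.
Check: (y⁴) · (y⁷) → (y⁴) · y⁷ = e, giving e as required.

Answer: y⁷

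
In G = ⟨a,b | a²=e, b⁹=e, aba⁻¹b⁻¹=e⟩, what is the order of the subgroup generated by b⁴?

|⟨b⁴⟩| equals the order of b⁴. Compute successive powers until reaching e:
  (b⁴)¹ = b⁴, (b⁴)² = b⁸, (b⁴)³ = b³, (b⁴)⁴ = b⁷, (b⁴)⁵ = b², (b⁴)⁶ = b⁶, (b⁴)⁷ = b, (b⁴)⁸ = b⁵, (b⁴)⁹ = e.
The smallest positive k with (b⁴)ᵏ = e is 9, so |⟨b⁴⟩| = 9.

Answer: 9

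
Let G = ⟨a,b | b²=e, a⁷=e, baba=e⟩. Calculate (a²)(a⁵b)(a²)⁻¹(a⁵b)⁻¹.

[(a²), (a⁵b)] = (a²)·(a⁵b)·(a²)⁻¹·(a⁵b)⁻¹.
  (a²) · (a⁵b) = b
  b · (a⁵) = a²b
  (a²b) · (a⁵b) = a⁴

Answer: a⁴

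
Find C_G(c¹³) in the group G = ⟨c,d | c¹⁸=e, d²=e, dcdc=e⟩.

⟨c¹³⟩ ⊆ C_G(c¹³) since powers of c¹³ commute with c¹³; so |C_G(c¹³)| ≥ |⟨c¹³⟩| = 18.
By orbit–stabilizer, |C_G(c¹³)| = |G| / |conj. class of c¹³| = 36 / 2 = 18.
The 18 elements commuting with c¹³ are {e, c, c², c³, c⁴, c⁵, c⁶, c⁷, c⁸, c⁹, c¹⁰, c¹¹, c¹², c¹³, c¹⁴, c¹⁵, c¹⁶, c¹⁷}.

Answer: {e, c, c², c³, c⁴, c⁵, c⁶, c⁷, c⁸, c⁹, c¹⁰, c¹¹, c¹², c¹³, c¹⁴, c¹⁵, c¹⁶, c¹⁷}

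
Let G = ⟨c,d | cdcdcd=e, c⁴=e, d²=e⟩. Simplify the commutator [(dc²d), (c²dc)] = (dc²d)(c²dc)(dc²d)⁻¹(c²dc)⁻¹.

[(dc²d), (c²dc)] = (dc²d)·(c²dc)·(dc²d)⁻¹·(c²dc)⁻¹.
  (dc²d) · (c²dc) = c²dc³
  (c²dc³) · (dc²d) = dc
  (dc) · (c³dc²) = c²

Answer: c²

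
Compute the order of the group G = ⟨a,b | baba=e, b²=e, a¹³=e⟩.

Enumerate words in the generators, reducing via the relations: the distinct elements are
  {a, b, e, ab, a², a³, a⁴, a⁵, a⁶, a⁷, a⁸, a⁹, a²b, a³b, a¹², a¹¹, a¹⁰, a⁴b, a⁵b, a⁶b, a⁷b, a⁸b, a⁹b, a¹²b, a¹¹b, a¹⁰b}.
No further products give new elements, so |G| = 26.

Answer: 26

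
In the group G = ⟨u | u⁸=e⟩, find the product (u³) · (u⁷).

Compute (u³) · (u⁷) by multiplying left to right and reducing via the relations at each step:
  (u³) · u⁷ = u²

Answer: u²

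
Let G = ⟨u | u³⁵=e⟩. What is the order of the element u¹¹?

Compute successive powers until reaching e:
  (u¹¹)¹ = u¹¹, (u¹¹)² = u²², (u¹¹)³ = u³³, (u¹¹)⁴ = u⁹, (u¹¹)⁵ = u²⁰, (u¹¹)⁶ = u³¹, (u¹¹)⁷ = u⁷, (u¹¹)⁸ = u¹⁸, (u¹¹)⁹ = u²⁹, (u¹¹)¹⁰ = u⁵, (u¹¹)¹¹ = u¹⁶, (u¹¹)¹² = u²⁷, (u¹¹)¹³ = u³, (u¹¹)¹⁴ = u¹⁴, (u¹¹)¹⁵ = u²⁵, (u¹¹)¹⁶ = u, (u¹¹)¹⁷ = u¹², (u¹¹)¹⁸ = u²³, (u¹¹)¹⁹ = u³⁴, (u¹¹)²⁰ = u¹⁰, (u¹¹)²¹ = u²¹, (u¹¹)²² = u³², (u¹¹)²³ = u⁸, (u¹¹)²⁴ = u¹⁹, (u¹¹)²⁵ = u³⁰, (u¹¹)²⁶ = u⁶, (u¹¹)²⁷ = u¹⁷, (u¹¹)²⁸ = u²⁸, (u¹¹)²⁹ = u⁴, (u¹¹)³⁰ = u¹⁵, (u¹¹)³¹ = u²⁶, (u¹¹)³² = u², (u¹¹)³³ = u¹³, (u¹¹)³⁴ = u²⁴, (u¹¹)³⁵ = e.
The smallest positive k with (u¹¹)ᵏ = e is 35.

Answer: 35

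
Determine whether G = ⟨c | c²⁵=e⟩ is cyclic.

|G| = 25. The element c has order 25 (its powers give 25 distinct elements), so ⟨c⟩ = G and G is cyclic.

Answer: Yes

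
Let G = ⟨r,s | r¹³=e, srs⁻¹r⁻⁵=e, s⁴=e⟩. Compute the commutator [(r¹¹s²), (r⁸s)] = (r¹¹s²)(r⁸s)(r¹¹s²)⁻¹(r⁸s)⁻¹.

[(r¹¹s²), (r⁸s)] = (r¹¹s²)·(r⁸s)·(r¹¹s²)⁻¹·(r⁸s)⁻¹.
  (r¹¹s²) · (r⁸s) = r³s³
  (r³s³) · (r¹¹s²) = s
  s · (rs³) = r⁵

Answer: r⁵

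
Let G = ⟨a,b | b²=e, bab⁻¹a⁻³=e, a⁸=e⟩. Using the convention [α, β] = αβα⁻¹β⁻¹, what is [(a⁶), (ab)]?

[(a⁶), (ab)] = (a⁶)·(ab)·(a⁶)⁻¹·(ab)⁻¹.
  (a⁶) · (ab) = a⁷b
  (a⁷b) · (a²) = a⁵b
  (a⁵b) · (a⁵b) = a⁴

Answer: a⁴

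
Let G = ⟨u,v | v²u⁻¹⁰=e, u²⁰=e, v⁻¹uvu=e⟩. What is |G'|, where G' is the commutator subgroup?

G' = [G, G] is generated by all commutators. The generator-pair commutators are: [u, v] = u².
The subgroup they normally generate is {e, u², u⁴, u⁶, u⁸, u¹⁰, u¹², u¹⁴, u¹⁶, u¹⁸}, of order 10.
Check: |G/G'| = 40/10 = 4 is the order of the abelianisation.

Answer: 10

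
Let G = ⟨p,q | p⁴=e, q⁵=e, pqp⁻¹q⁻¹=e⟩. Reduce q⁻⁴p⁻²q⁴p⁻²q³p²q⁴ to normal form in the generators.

Multiply left to right, reducing at each step:
  q · p⁻² = p²q
  (p²q) · q⁴ = p²
  (p²) · p⁻² = e
  e · q³ = q³
  (q³) · p² = p²q³
  (p²q³) · q⁴ = p²q²

Answer: p²q²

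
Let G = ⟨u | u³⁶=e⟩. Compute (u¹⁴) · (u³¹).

Compute (u¹⁴) · (u³¹) by multiplying left to right and reducing via the relations at each step:
  (u¹⁴) · u³¹ = u⁹

Answer: u⁹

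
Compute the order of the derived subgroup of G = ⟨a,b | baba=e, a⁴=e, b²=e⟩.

G' = [G, G] is generated by all commutators. The generator-pair commutators are: [a, b] = a².
The subgroup they normally generate is {e, a²}, of order 2.
Check: |G/G'| = 8/2 = 4 is the order of the abelianisation.

Answer: 2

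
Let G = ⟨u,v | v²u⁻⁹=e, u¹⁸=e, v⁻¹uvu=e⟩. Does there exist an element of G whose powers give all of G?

Every cyclic group is abelian. But u·v = uv while v·u = u⁸v⁻¹, so u·v ≠ v·u and G is not abelian. Hence G is not cyclic.

Answer: No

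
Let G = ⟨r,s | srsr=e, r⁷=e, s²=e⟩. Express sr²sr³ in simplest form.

Multiply left to right, reducing at each step:
  s · r² = r⁵s
  (r⁵s) · s = r⁵
  (r⁵) · r³ = r

Answer: r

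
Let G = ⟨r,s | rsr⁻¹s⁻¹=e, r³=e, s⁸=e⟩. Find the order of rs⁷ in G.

Compute successive powers until reaching e:
  (rs⁷)¹ = rs⁷, (rs⁷)² = r²s⁶, (rs⁷)³ = s⁵, (rs⁷)⁴ = rs⁴, (rs⁷)⁵ = r²s³, (rs⁷)⁶ = s², (rs⁷)⁷ = rs, (rs⁷)⁸ = r², (rs⁷)⁹ = s⁷, (rs⁷)¹⁰ = rs⁶, (rs⁷)¹¹ = r²s⁵, (rs⁷)¹² = s⁴, (rs⁷)¹³ = rs³, (rs⁷)¹⁴ = r²s², (rs⁷)¹⁵ = s, (rs⁷)¹⁶ = r, (rs⁷)¹⁷ = r²s⁷, (rs⁷)¹⁸ = s⁶, (rs⁷)¹⁹ = rs⁵, (rs⁷)²⁰ = r²s⁴, (rs⁷)²¹ = s³, (rs⁷)²² = rs², (rs⁷)²³ = r²s, (rs⁷)²⁴ = e.
The smallest positive k with (rs⁷)ᵏ = e is 24.

Answer: 24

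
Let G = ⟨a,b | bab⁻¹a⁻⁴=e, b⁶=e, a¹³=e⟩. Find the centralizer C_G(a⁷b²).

⟨a⁷b²⟩ ⊆ C_G(a⁷b²) since powers of a⁷b² commute with a⁷b²; so |C_G(a⁷b²)| ≥ |⟨a⁷b²⟩| = 3.
By orbit–stabilizer, |C_G(a⁷b²)| = |G| / |conj. class of a⁷b²| = 78 / 13 = 6.
The 6 elements commuting with a⁷b² are {e, a⁴b, a²b⁴, a⁶b³, a⁷b², a¹²b⁵}.

Answer: {e, a⁴b, a²b⁴, a⁶b³, a⁷b², a¹²b⁵}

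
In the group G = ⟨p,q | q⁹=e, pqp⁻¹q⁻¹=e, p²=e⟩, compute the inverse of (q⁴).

The order of (q⁴) is 9 (smallest k with (q⁴)ᵏ = e), so (q⁴)⁻¹ = (q⁴)⁸ = q⁵.
Check: (q⁴) · (q⁵) → (q⁴) · q⁵ = e, giving e as required.

Answer: q⁵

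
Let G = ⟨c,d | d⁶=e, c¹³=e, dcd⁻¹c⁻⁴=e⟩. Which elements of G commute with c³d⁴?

⟨c³d⁴⟩ ⊆ C_G(c³d⁴) since powers of c³d⁴ commute with c³d⁴; so |C_G(c³d⁴)| ≥ |⟨c³d⁴⟩| = 3.
By orbit–stabilizer, |C_G(c³d⁴)| = |G| / |conj. class of c³d⁴| = 78 / 13 = 6.
The 6 elements commuting with c³d⁴ are {e, c⁶d, c³d⁴, c⁴d², c⁵d⁵, c⁹d³}.

Answer: {e, c⁶d, c³d⁴, c⁴d², c⁵d⁵, c⁹d³}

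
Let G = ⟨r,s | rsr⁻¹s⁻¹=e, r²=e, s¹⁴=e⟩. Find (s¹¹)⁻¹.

The order of (s¹¹) is 14 (smallest k with (s¹¹)ᵏ = e), so (s¹¹)⁻¹ = (s¹¹)¹³ = s³.
Check: (s¹¹) · (s³) → (s¹¹) · s³ = e, giving e as required.

Answer: s³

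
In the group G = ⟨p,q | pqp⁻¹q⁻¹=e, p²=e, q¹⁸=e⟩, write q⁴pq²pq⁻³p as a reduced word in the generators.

Multiply left to right, reducing at each step:
  (q⁴) · p = pq⁴
  (pq⁴) · q² = pq⁶
  (pq⁶) · p = q⁶
  (q⁶) · q⁻³ = q³
  (q³) · p = pq³

Answer: pq³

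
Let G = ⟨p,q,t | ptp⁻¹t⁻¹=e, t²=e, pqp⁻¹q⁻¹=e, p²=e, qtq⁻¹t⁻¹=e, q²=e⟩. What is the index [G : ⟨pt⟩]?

First find ord(pt) by computing successive powers:
  (pt)¹ = pt, (pt)² = e.
So |⟨pt⟩| = ord(pt) = 2. With |G| = 8, by Lagrange [G : ⟨pt⟩] = 8/2 = 4.

Answer: 4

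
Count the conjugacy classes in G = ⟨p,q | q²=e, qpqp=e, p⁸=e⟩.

The conjugacy classes (representative and size) are:
  [e] (size 1), [p] (size 2), [p⁶] (size 2), [p³] (size 2), [p⁴] (size 1), [q] (size 4), [p⁵q] (size 4).
Class equation: 1 + 2 + 2 + 2 + 1 + 4 + 4 = 16 = |G|. So G has 7 conjugacy classes.

Answer: 7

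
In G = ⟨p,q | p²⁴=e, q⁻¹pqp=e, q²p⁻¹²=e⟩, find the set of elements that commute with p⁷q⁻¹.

⟨p⁷q⁻¹⟩ ⊆ C_G(p⁷q⁻¹) since powers of p⁷q⁻¹ commute with p⁷q⁻¹; so |C_G(p⁷q⁻¹)| ≥ |⟨p⁷q⁻¹⟩| = 4.
By orbit–stabilizer, |C_G(p⁷q⁻¹)| = |G| / |conj. class of p⁷q⁻¹| = 48 / 12 = 4.
The 4 elements commuting with p⁷q⁻¹ are {e, p¹², p⁷q, p⁷q⁻¹}.

Answer: {e, p¹², p⁷q, p⁷q⁻¹}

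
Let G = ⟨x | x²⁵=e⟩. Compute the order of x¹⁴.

Compute successive powers until reaching e:
  (x¹⁴)¹ = x¹⁴, (x¹⁴)² = x³, (x¹⁴)³ = x¹⁷, (x¹⁴)⁴ = x⁶, (x¹⁴)⁵ = x²⁰, (x¹⁴)⁶ = x⁹, (x¹⁴)⁷ = x²³, (x¹⁴)⁸ = x¹², (x¹⁴)⁹ = x, (x¹⁴)¹⁰ = x¹⁵, (x¹⁴)¹¹ = x⁴, (x¹⁴)¹² = x¹⁸, (x¹⁴)¹³ = x⁷, (x¹⁴)¹⁴ = x²¹, (x¹⁴)¹⁵ = x¹⁰, (x¹⁴)¹⁶ = x²⁴, (x¹⁴)¹⁷ = x¹³, (x¹⁴)¹⁸ = x², (x¹⁴)¹⁹ = x¹⁶, (x¹⁴)²⁰ = x⁵, (x¹⁴)²¹ = x¹⁹, (x¹⁴)²² = x⁸, (x¹⁴)²³ = x²², (x¹⁴)²⁴ = x¹¹, (x¹⁴)²⁵ = e.
The smallest positive k with (x¹⁴)ᵏ = e is 25.

Answer: 25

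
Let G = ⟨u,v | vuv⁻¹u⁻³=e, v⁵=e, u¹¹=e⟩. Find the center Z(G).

An element z ∈ Z(G) iff z commutes with every generator.
For example e is central: e·u = u = u·e; e·v = v = v·e.
Whereas u ∉ Z(G) since u·v = uv ≠ u³v = v·u.
Checking each of the 55 elements this way gives Z(G) = {e}, of order 1.

Answer: {e}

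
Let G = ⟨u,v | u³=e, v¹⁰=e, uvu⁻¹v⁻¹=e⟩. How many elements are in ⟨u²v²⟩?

|⟨u²v²⟩| equals the order of u²v². Compute successive powers until reaching e:
  (u²v²)¹ = u²v², (u²v²)² = uv⁴, (u²v²)³ = v⁶, (u²v²)⁴ = u²v⁸, (u²v²)⁵ = u, (u²v²)⁶ = v², (u²v²)⁷ = u²v⁴, (u²v²)⁸ = uv⁶, (u²v²)⁹ = v⁸, (u²v²)¹⁰ = u², (u²v²)¹¹ = uv², (u²v²)¹² = v⁴, (u²v²)¹³ = u²v⁶, (u²v²)¹⁴ = uv⁸, (u²v²)¹⁵ = e.
The smallest positive k with (u²v²)ᵏ = e is 15, so |⟨u²v²⟩| = 15.

Answer: 15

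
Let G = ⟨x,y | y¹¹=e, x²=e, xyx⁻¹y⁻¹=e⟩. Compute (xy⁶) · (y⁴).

Compute (xy⁶) · (y⁴) by multiplying left to right and reducing via the relations at each step:
  (xy⁶) · y⁴ = xy¹⁰

Answer: xy¹⁰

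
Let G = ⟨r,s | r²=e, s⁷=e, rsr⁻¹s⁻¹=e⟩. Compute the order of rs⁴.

Compute successive powers until reaching e:
  (rs⁴)¹ = rs⁴, (rs⁴)² = s, (rs⁴)³ = rs⁵, (rs⁴)⁴ = s², (rs⁴)⁵ = rs⁶, (rs⁴)⁶ = s³, (rs⁴)⁷ = r, (rs⁴)⁸ = s⁴, (rs⁴)⁹ = rs, (rs⁴)¹⁰ = s⁵, (rs⁴)¹¹ = rs², (rs⁴)¹² = s⁶, (rs⁴)¹³ = rs³, (rs⁴)¹⁴ = e.
The smallest positive k with (rs⁴)ᵏ = e is 14.

Answer: 14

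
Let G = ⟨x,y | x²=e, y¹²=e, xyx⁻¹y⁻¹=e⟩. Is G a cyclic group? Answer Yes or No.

|G| = 24, but the maximum element order in G is 12 < 24. No single element generates all of G, so G is not cyclic.

Answer: No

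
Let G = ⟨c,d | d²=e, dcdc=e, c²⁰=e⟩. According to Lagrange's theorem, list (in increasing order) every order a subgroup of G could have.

|G| = 40 = 2³ · 5. By Lagrange's theorem the order of any subgroup divides 40; the divisors of 40 are 1, 2, 4, 5, 8, 10, 20, 40.

Answer: 1, 2, 4, 5, 8, 10, 20, 40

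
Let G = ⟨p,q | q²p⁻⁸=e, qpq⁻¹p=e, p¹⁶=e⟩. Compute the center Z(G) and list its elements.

An element z ∈ Z(G) iff z commutes with every generator.
For example p⁸ is central: (p⁸)·p = p⁹ = p·(p⁸); (p⁸)·q = q⁻¹ = q·(p⁸).
Whereas p ∉ Z(G) since p·q = pq ≠ p⁷q⁻¹ = q·p.
Checking each of the 32 elements this way gives Z(G) = {e, p⁸}, of order 2.

Answer: {e, p⁸}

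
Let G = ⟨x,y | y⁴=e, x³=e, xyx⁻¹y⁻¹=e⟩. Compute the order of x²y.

Compute successive powers until reaching e:
  (x²y)¹ = x²y, (x²y)² = xy², (x²y)³ = y³, (x²y)⁴ = x², (x²y)⁵ = xy, (x²y)⁶ = y², (x²y)⁷ = x²y³, (x²y)⁸ = x, (x²y)⁹ = y, (x²y)¹⁰ = x²y², (x²y)¹¹ = xy³, (x²y)¹² = e.
The smallest positive k with (x²y)ᵏ = e is 12.

Answer: 12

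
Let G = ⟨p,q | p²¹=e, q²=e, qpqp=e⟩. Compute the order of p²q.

Compute successive powers until reaching e:
  (p²q)¹ = p²q, (p²q)² = e.
The smallest positive k with (p²q)ᵏ = e is 2.

Answer: 2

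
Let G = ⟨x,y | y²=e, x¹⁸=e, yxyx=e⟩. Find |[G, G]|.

G' = [G, G] is generated by all commutators. The generator-pair commutators are: [x, y] = x².
The subgroup they normally generate is {e, x², x⁴, x⁶, x⁸, x¹⁰, x¹², x¹⁴, x¹⁶}, of order 9.
Check: |G/G'| = 36/9 = 4 is the order of the abelianisation.

Answer: 9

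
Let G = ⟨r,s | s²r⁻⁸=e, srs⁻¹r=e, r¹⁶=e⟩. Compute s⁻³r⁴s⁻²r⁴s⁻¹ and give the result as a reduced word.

Multiply left to right, reducing at each step:
  s · r⁴ = r⁴s⁻¹
  (r⁴s⁻¹) · s⁻² = r⁴s
  (r⁴s) · r⁴ = s
  s · s⁻¹ = e

Answer: e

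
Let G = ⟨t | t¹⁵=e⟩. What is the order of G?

G is generated by a single element, so G is cyclic. The relator gives t¹⁵ = e and no smaller power is forced to be e, so the 15 powers {e, t, t², t³, t⁴, t⁵, t⁶, t⁷, t⁸, t⁹, t¹², t¹³, t¹¹, t¹⁰, t¹⁴} are distinct. Hence |G| = 15.

Answer: 15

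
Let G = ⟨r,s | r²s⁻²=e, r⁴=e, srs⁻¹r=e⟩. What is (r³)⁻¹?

The order of (r³) is 4 (smallest k with (r³)ᵏ = e), so (r³)⁻¹ = (r³)³ = r.
Check: (r³) · r → (r³) · r = e, giving e as required.

Answer: r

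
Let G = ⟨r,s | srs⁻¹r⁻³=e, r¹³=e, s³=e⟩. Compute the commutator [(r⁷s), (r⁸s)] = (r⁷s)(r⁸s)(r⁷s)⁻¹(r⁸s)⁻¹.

[(r⁷s), (r⁸s)] = (r⁷s)·(r⁸s)·(r⁷s)⁻¹·(r⁸s)⁻¹.
  (r⁷s) · (r⁸s) = r⁵s²
  (r⁵s²) · (r²s²) = r¹⁰s
  (r¹⁰s) · (r⁶s²) = r²

Answer: r²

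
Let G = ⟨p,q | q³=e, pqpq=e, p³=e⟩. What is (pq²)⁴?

Compute successive powers of (pq²), reducing at each step:
  (pq²)²: (pq²) · p = pq²p;   (pq²p) · q² = qp²
  (pq²)³: (qp²) · p = q;   q · q² = e
  (pq²)⁴: e · p = p;   p · q² = pq²

Answer: pq²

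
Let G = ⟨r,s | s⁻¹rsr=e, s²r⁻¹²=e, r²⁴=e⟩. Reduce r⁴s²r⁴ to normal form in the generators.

Multiply left to right, reducing at each step:
  (r⁴) · s² = r¹⁶
  (r¹⁶) · r⁴ = r²⁰

Answer: r²⁰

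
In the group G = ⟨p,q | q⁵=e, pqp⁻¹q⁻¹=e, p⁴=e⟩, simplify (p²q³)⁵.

Compute successive powers of (p²q³), reducing at each step:
  (p²q³)²: (p²q³) · p² = q³;   (q³) · q³ = q
  (p²q³)³: q · p² = p²q;   (p²q) · q³ = p²q⁴
  (p²q³)⁴: (p²q⁴) · p² = q⁴;   (q⁴) · q³ = q²
  (p²q³)⁵: (q²) · p² = p²q²;   (p²q²) · q³ = p²

Answer: p²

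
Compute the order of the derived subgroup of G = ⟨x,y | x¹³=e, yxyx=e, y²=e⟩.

G' = [G, G] is generated by all commutators. The generator-pair commutators are: [x, y] = x².
The subgroup they normally generate is {e, x, x², x³, x⁴, x⁵, x⁶, x⁷, x⁸, x⁹, x¹⁰, x¹¹, x¹²}, of order 13.
Check: |G/G'| = 26/13 = 2 is the order of the abelianisation.

Answer: 13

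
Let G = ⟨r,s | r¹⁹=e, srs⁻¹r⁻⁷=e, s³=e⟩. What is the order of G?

Enumerate words in the generators, reducing via the relations: the distinct elements are
  {e, r, s, rs, r², r³, r⁴, r⁵, r⁶, r⁷, r⁸, r⁹, s², rs², r²s, r³s, r¹², r¹³, r¹¹, r¹⁰, r¹⁴, r¹⁵, r¹⁶, r¹⁷, r¹⁸, r⁴s, r⁵s, r⁶s, r⁷s, r⁸s, r⁹s, r²s², r³s², r¹²s, r¹³s, r¹¹s, r¹⁰s, r¹⁴s, r¹⁵s, r¹⁶s, r¹⁷s, r¹⁸s, r⁴s², r⁵s², r⁶s², r⁷s², r⁸s², r⁹s², r¹²s², r¹³s², r¹¹s², r¹⁰s², r¹⁴s², r¹⁵s², r¹⁶s², r¹⁷s², r¹⁸s²}.
No further products give new elements, so |G| = 57.

Answer: 57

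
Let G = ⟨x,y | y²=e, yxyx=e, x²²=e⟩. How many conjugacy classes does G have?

The conjugacy classes (representative and size) are:
  [e] (size 1), [x] (size 2), [x²] (size 2), [x¹⁹] (size 2), [x⁴] (size 2), [x⁵] (size 2), [x⁶] (size 2), [x⁷] (size 2), [x⁸] (size 2), [x¹³] (size 2), [x¹⁰] (size 2), [x¹¹] (size 1), [x⁶y] (size 11), [xy] (size 11).
Class equation: 1 + 2 + 2 + 2 + 2 + 2 + 2 + 2 + 2 + 2 + 2 + 1 + 11 + 11 = 44 = |G|. So G has 14 conjugacy classes.

Answer: 14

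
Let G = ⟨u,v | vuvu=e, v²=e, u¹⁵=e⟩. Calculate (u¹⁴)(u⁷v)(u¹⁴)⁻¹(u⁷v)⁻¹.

[(u¹⁴), (u⁷v)] = (u¹⁴)·(u⁷v)·(u¹⁴)⁻¹·(u⁷v)⁻¹.
  (u¹⁴) · (u⁷v) = u⁶v
  (u⁶v) · u = u⁵v
  (u⁵v) · (u⁷v) = u¹³

Answer: u¹³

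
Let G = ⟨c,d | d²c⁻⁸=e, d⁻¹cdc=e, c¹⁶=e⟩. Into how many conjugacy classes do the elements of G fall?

The conjugacy classes (representative and size) are:
  [e] (size 1), [c] (size 2), [c¹⁴] (size 2), [c³] (size 2), [c¹²] (size 2), [c⁵] (size 2), [c¹⁰] (size 2), [c⁷] (size 2), [c⁸] (size 1), [c⁶d] (size 8), [c³d⁻¹] (size 8).
Class equation: 1 + 2 + 2 + 2 + 2 + 2 + 2 + 2 + 1 + 8 + 8 = 32 = |G|. So G has 11 conjugacy classes.

Answer: 11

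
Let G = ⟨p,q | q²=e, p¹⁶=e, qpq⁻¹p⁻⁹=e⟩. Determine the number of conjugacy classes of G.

The conjugacy classes (representative and size) are:
  [e] (size 1), [p⁹] (size 2), [p²] (size 1), [p³] (size 2), [p⁴] (size 1), [p¹³] (size 2), [p⁶] (size 1), [p¹⁵] (size 2), [p⁸] (size 1), [p¹⁰] (size 1), [p¹²] (size 1), [p¹⁴] (size 1), [q] (size 2), [pq] (size 2), [p²q] (size 2), [p¹¹q] (size 2), [p⁴q] (size 2), [p¹³q] (size 2), [p¹⁴q] (size 2), [p¹⁵q] (size 2).
Class equation: 1 + 2 + 1 + 2 + 1 + 2 + 1 + 2 + 1 + 1 + 1 + 1 + 2 + 2 + 2 + 2 + 2 + 2 + 2 + 2 = 32 = |G|. So G has 20 conjugacy classes.

Answer: 20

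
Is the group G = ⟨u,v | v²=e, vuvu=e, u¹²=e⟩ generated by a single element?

Every cyclic group is abelian. But u·v = uv while v·u = u¹¹v, so u·v ≠ v·u and G is not abelian. Hence G is not cyclic.

Answer: No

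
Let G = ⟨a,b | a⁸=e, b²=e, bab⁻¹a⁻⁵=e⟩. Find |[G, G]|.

G' = [G, G] is generated by all commutators. The generator-pair commutators are: [a, b] = a⁴.
The subgroup they normally generate is {e, a⁴}, of order 2.
Check: |G/G'| = 16/2 = 8 is the order of the abelianisation.

Answer: 2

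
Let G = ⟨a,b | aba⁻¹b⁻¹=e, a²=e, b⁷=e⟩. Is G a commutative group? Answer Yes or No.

Each pair of generators commutes: a·b = ab = b·a. Since the generators pairwise commute, every element of G commutes with every other, so G is abelian.

Answer: Yes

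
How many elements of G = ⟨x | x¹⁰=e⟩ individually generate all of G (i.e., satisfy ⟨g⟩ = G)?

G is cyclic of order 10. An element generates G iff its order is 10, and a cyclic group of order 10 has exactly φ(10) = 4 such elements.

Answer: 4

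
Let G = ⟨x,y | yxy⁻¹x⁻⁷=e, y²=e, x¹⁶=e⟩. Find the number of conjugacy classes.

The conjugacy classes (representative and size) are:
  [e] (size 1), [x] (size 2), [x¹⁴] (size 2), [x³] (size 2), [x⁴] (size 2), [x¹⁰] (size 2), [x⁸] (size 1), [x⁹] (size 2), [x¹¹] (size 2), [x¹⁰y] (size 8), [xy] (size 8).
Class equation: 1 + 2 + 2 + 2 + 2 + 2 + 1 + 2 + 2 + 8 + 8 = 32 = |G|. So G has 11 conjugacy classes.

Answer: 11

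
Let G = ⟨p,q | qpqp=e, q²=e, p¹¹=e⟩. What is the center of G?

An element z ∈ Z(G) iff z commutes with every generator.
For example e is central: e·p = p = p·e; e·q = q = q·e.
Whereas p ∉ Z(G) since p·q = pq ≠ p¹⁰q = q·p.
Checking each of the 22 elements this way gives Z(G) = {e}, of order 1.

Answer: {e}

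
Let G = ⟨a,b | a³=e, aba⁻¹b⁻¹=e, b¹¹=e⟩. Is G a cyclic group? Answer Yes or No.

|G| = 33. The element ab has order 33 (its powers give 33 distinct elements), so ⟨ab⟩ = G and G is cyclic.

Answer: Yes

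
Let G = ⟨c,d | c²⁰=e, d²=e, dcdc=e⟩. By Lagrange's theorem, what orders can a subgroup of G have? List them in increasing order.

|G| = 40 = 2³ · 5. By Lagrange's theorem the order of any subgroup divides 40; the divisors of 40 are 1, 2, 4, 5, 8, 10, 20, 40.

Answer: 1, 2, 4, 5, 8, 10, 20, 40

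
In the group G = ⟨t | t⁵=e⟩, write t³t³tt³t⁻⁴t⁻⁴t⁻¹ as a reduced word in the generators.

Multiply left to right, reducing at each step:
  (t³) · t³ = t
  t · t = t²
  (t²) · t³ = e
  e · t⁻⁴ = t
  t · t⁻⁴ = t²
  (t²) · t⁻¹ = t

Answer: t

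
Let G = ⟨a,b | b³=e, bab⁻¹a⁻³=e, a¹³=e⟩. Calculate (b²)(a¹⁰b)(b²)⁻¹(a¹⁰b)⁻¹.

[(b²), (a¹⁰b)] = (b²)·(a¹⁰b)·(b²)⁻¹·(a¹⁰b)⁻¹.
  (b²) · (a¹⁰b) = a¹²
  (a¹²) · b = a¹²b
  (a¹²b) · (ab²) = a²

Answer: a²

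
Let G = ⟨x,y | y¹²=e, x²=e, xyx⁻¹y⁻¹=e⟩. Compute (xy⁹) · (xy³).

Compute (xy⁹) · (xy³) by multiplying left to right and reducing via the relations at each step:
  (xy⁹) · x = y⁹
  (y⁹) · y³ = e

Answer: e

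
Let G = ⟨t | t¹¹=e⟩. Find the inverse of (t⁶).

The order of (t⁶) is 11 (smallest k with (t⁶)ᵏ = e), so (t⁶)⁻¹ = (t⁶)¹⁰ = t⁵.
Check: (t⁶) · (t⁵) → (t⁶) · t⁵ = e, giving e as required.

Answer: t⁵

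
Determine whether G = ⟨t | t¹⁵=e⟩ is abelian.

G has a single generator, so G is cyclic and hence abelian.

Answer: Yes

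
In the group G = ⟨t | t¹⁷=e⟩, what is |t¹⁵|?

Compute successive powers until reaching e:
  (t¹⁵)¹ = t¹⁵, (t¹⁵)² = t¹³, (t¹⁵)³ = t¹¹, (t¹⁵)⁴ = t⁹, (t¹⁵)⁵ = t⁷, (t¹⁵)⁶ = t⁵, (t¹⁵)⁷ = t³, (t¹⁵)⁸ = t, (t¹⁵)⁹ = t¹⁶, (t¹⁵)¹⁰ = t¹⁴, (t¹⁵)¹¹ = t¹², (t¹⁵)¹² = t¹⁰, (t¹⁵)¹³ = t⁸, (t¹⁵)¹⁴ = t⁶, (t¹⁵)¹⁵ = t⁴, (t¹⁵)¹⁶ = t², (t¹⁵)¹⁷ = e.
The smallest positive k with (t¹⁵)ᵏ = e is 17.

Answer: 17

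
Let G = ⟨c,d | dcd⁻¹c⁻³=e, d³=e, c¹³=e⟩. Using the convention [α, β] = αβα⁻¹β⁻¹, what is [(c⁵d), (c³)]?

[(c⁵d), (c³)] = (c⁵d)·(c³)·(c⁵d)⁻¹·(c³)⁻¹.
  (c⁵d) · (c³) = cd
  (cd) · (c⁷d²) = c⁹
  (c⁹) · (c¹⁰) = c⁶

Answer: c⁶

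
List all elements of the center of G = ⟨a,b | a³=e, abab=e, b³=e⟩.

An element z ∈ Z(G) iff z commutes with every generator.
For example e is central: e·a = a = a·e; e·b = b = b·e.
Whereas a ∉ Z(G) since a·b = ab ≠ a²b² = b·a.
Checking each of the 12 elements this way gives Z(G) = {e}, of order 1.

Answer: {e}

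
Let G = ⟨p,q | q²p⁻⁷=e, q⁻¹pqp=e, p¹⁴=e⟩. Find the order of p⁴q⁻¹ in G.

Compute successive powers until reaching e:
  (p⁴q⁻¹)¹ = p⁴q⁻¹, (p⁴q⁻¹)² = p⁷, (p⁴q⁻¹)³ = p⁴q, (p⁴q⁻¹)⁴ = e.
The smallest positive k with (p⁴q⁻¹)ᵏ = e is 4.

Answer: 4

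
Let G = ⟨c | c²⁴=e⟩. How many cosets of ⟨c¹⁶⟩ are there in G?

First find ord(c¹⁶) by computing successive powers:
  (c¹⁶)¹ = c¹⁶, (c¹⁶)² = c⁸, (c¹⁶)³ = e.
So |⟨c¹⁶⟩| = ord(c¹⁶) = 3. With |G| = 24, by Lagrange [G : ⟨c¹⁶⟩] = 24/3 = 8.

Answer: 8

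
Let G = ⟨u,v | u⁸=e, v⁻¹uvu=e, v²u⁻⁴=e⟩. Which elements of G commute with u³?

⟨u³⟩ ⊆ C_G(u³) since powers of u³ commute with u³; so |C_G(u³)| ≥ |⟨u³⟩| = 8.
By orbit–stabilizer, |C_G(u³)| = |G| / |conj. class of u³| = 16 / 2 = 8.
The 8 elements commuting with u³ are {e, u, u², u³, u⁴, u⁵, u⁶, u⁷}.

Answer: {e, u, u², u³, u⁴, u⁵, u⁶, u⁷}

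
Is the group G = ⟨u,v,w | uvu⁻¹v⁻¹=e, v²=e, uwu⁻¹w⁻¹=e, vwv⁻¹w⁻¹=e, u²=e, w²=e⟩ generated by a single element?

|G| = 8, but the maximum element order in G is 2 < 8. No single element generates all of G, so G is not cyclic.

Answer: No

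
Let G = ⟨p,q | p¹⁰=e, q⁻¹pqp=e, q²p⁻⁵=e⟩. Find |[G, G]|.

G' = [G, G] is generated by all commutators. The generator-pair commutators are: [p, q] = p².
The subgroup they normally generate is {e, p², p⁴, p⁶, p⁸}, of order 5.
Check: |G/G'| = 20/5 = 4 is the order of the abelianisation.

Answer: 5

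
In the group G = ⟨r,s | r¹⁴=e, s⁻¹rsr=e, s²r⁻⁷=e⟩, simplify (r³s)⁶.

Compute successive powers of (r³s), reducing at each step:
  (r³s)²: (r³s) · r³ = s;   s · s = r⁷
  (r³s)³: (r⁷) · r³ = r¹⁰;   (r¹⁰) · s = r³s⁻¹
  (r³s)⁴: (r³s⁻¹) · r³ = s⁻¹;   (s⁻¹) · s = e
  (r³s)⁵: e · r³ = r³;   (r³) · s = r³s
  (r³s)⁶: (r³s) · r³ = s;   s · s = r⁷

Answer: r⁷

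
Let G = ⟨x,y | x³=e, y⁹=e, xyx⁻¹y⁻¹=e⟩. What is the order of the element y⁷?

Compute successive powers until reaching e:
  (y⁷)¹ = y⁷, (y⁷)² = y⁵, (y⁷)³ = y³, (y⁷)⁴ = y, (y⁷)⁵ = y⁸, (y⁷)⁶ = y⁶, (y⁷)⁷ = y⁴, (y⁷)⁸ = y², (y⁷)⁹ = e.
The smallest positive k with (y⁷)ᵏ = e is 9.

Answer: 9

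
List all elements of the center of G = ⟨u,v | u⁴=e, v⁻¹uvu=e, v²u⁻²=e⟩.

An element z ∈ Z(G) iff z commutes with every generator.
For example u² is central: (u²)·u = u³ = u·(u²); (u²)·v = v⁻¹ = v·(u²).
Whereas u ∉ Z(G) since u·v = uv ≠ uv⁻¹ = v·u.
Checking each of the 8 elements this way gives Z(G) = {e, u²}, of order 2.

Answer: {e, u²}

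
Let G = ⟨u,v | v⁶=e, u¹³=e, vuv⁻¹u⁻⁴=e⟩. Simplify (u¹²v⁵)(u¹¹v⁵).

Compute (u¹²v⁵) · (u¹¹v⁵) by multiplying left to right and reducing via the relations at each step:
  (u¹²v⁵) · u¹¹ = u⁵v⁵
  (u⁵v⁵) · v⁵ = u⁵v⁴

Answer: u⁵v⁴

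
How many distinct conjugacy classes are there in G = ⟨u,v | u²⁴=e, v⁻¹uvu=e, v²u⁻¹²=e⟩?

The conjugacy classes (representative and size) are:
  [e] (size 1), [u] (size 2), [u²] (size 2), [u³] (size 2), [u⁴] (size 2), [u⁵] (size 2), [u¹⁸] (size 2), [u⁷] (size 2), [u¹⁶] (size 2), [u¹⁵] (size 2), [u¹⁴] (size 2), [u¹³] (size 2), [u¹²] (size 1), [u⁶v] (size 12), [u⁵v⁻¹] (size 12).
Class equation: 1 + 2 + 2 + 2 + 2 + 2 + 2 + 2 + 2 + 2 + 2 + 2 + 1 + 12 + 12 = 48 = |G|. So G has 15 conjugacy classes.

Answer: 15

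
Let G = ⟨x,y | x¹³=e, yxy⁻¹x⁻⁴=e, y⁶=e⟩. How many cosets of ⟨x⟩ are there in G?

First find ord(x) by computing successive powers:
  x¹ = x, x² = x², x³ = x³, x⁴ = x⁴, x⁵ = x⁵, x⁶ = x⁶, x⁷ = x⁷, x⁸ = x⁸, x⁹ = x⁹, x¹⁰ = x¹⁰, x¹¹ = x¹¹, x¹² = x¹², x¹³ = e.
So |⟨x⟩| = ord(x) = 13. With |G| = 78, by Lagrange [G : ⟨x⟩] = 78/13 = 6.

Answer: 6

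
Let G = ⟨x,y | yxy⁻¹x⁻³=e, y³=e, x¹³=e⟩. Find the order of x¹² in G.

Compute successive powers until reaching e:
  (x¹²)¹ = x¹², (x¹²)² = x¹¹, (x¹²)³ = x¹⁰, (x¹²)⁴ = x⁹, (x¹²)⁵ = x⁸, (x¹²)⁶ = x⁷, (x¹²)⁷ = x⁶, (x¹²)⁸ = x⁵, (x¹²)⁹ = x⁴, (x¹²)¹⁰ = x³, (x¹²)¹¹ = x², (x¹²)¹² = x, (x¹²)¹³ = e.
The smallest positive k with (x¹²)ᵏ = e is 13.

Answer: 13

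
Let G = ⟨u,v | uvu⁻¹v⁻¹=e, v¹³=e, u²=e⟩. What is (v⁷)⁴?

Compute successive powers of (v⁷), reducing at each step:
  (v⁷)²: (v⁷) · v⁷ = v
  (v⁷)³: v · v⁷ = v⁸
  (v⁷)⁴: (v⁸) · v⁷ = v²

Answer: v²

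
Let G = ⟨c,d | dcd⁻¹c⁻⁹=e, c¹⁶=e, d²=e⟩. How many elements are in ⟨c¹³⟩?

|⟨c¹³⟩| equals the order of c¹³. Compute successive powers until reaching e:
  (c¹³)¹ = c¹³, (c¹³)² = c¹⁰, (c¹³)³ = c⁷, (c¹³)⁴ = c⁴, (c¹³)⁵ = c, (c¹³)⁶ = c¹⁴, (c¹³)⁷ = c¹¹, (c¹³)⁸ = c⁸, (c¹³)⁹ = c⁵, (c¹³)¹⁰ = c², (c¹³)¹¹ = c¹⁵, (c¹³)¹² = c¹², (c¹³)¹³ = c⁹, (c¹³)¹⁴ = c⁶, (c¹³)¹⁵ = c³, (c¹³)¹⁶ = e.
The smallest positive k with (c¹³)ᵏ = e is 16, so |⟨c¹³⟩| = 16.

Answer: 16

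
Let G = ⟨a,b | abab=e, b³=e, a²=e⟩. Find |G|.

Enumerate words in the generators, reducing via the relations: the distinct elements are
  {a, b, e, ab, b², ab²}.
No further products give new elements, so |G| = 6.

Answer: 6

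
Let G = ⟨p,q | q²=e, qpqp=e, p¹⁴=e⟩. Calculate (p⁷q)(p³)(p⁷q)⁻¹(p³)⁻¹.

[(p⁷q), (p³)] = (p⁷q)·(p³)·(p⁷q)⁻¹·(p³)⁻¹.
  (p⁷q) · (p³) = p⁴q
  (p⁴q) · (p⁷q) = p¹¹
  (p¹¹) · (p¹¹) = p⁸

Answer: p⁸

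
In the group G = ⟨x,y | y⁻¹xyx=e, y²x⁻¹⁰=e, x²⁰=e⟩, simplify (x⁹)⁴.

Compute successive powers of (x⁹), reducing at each step:
  (x⁹)²: (x⁹) · x⁹ = x¹⁸
  (x⁹)³: (x¹⁸) · x⁹ = x⁷
  (x⁹)⁴: (x⁷) · x⁹ = x¹⁶

Answer: x¹⁶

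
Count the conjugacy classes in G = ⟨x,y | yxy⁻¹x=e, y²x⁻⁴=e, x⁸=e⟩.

The conjugacy classes (representative and size) are:
  [e] (size 1), [x⁷] (size 2), [x²] (size 2), [x⁵] (size 2), [x⁴] (size 1), [x²y⁻¹] (size 4), [x³y] (size 4).
Class equation: 1 + 2 + 2 + 2 + 1 + 4 + 4 = 16 = |G|. So G has 7 conjugacy classes.

Answer: 7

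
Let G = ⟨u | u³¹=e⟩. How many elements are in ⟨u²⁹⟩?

|⟨u²⁹⟩| equals the order of u²⁹. Compute successive powers until reaching e:
  (u²⁹)¹ = u²⁹, (u²⁹)² = u²⁷, (u²⁹)³ = u²⁵, (u²⁹)⁴ = u²³, (u²⁹)⁵ = u²¹, (u²⁹)⁶ = u¹⁹, (u²⁹)⁷ = u¹⁷, (u²⁹)⁸ = u¹⁵, (u²⁹)⁹ = u¹³, (u²⁹)¹⁰ = u¹¹, (u²⁹)¹¹ = u⁹, (u²⁹)¹² = u⁷, (u²⁹)¹³ = u⁵, (u²⁹)¹⁴ = u³, (u²⁹)¹⁵ = u, (u²⁹)¹⁶ = u³⁰, (u²⁹)¹⁷ = u²⁸, (u²⁹)¹⁸ = u²⁶, (u²⁹)¹⁹ = u²⁴, (u²⁹)²⁰ = u²², (u²⁹)²¹ = u²⁰, (u²⁹)²² = u¹⁸, (u²⁹)²³ = u¹⁶, (u²⁹)²⁴ = u¹⁴, (u²⁹)²⁵ = u¹², (u²⁹)²⁶ = u¹⁰, (u²⁹)²⁷ = u⁸, (u²⁹)²⁸ = u⁶, (u²⁹)²⁹ = u⁴, (u²⁹)³⁰ = u², (u²⁹)³¹ = e.
The smallest positive k with (u²⁹)ᵏ = e is 31, so |⟨u²⁹⟩| = 31.

Answer: 31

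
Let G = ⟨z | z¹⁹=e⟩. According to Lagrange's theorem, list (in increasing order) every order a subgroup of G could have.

|G| = 19 = 19. By Lagrange's theorem the order of any subgroup divides 19; the divisors of 19 are 1, 19.

Answer: 1, 19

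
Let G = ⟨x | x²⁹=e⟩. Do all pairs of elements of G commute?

G has a single generator, so G is cyclic and hence abelian.

Answer: Yes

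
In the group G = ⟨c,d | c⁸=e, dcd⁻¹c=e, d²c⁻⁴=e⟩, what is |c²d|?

Compute successive powers until reaching e:
  (c²d)¹ = c²d, (c²d)² = c⁴, (c²d)³ = c²d⁻¹, (c²d)⁴ = e.
The smallest positive k with (c²d)ᵏ = e is 4.

Answer: 4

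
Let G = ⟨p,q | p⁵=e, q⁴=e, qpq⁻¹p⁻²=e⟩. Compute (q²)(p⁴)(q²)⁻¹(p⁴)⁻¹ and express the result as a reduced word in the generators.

[(q²), (p⁴)] = (q²)·(p⁴)·(q²)⁻¹·(p⁴)⁻¹.
  (q²) · (p⁴) = pq²
  (pq²) · (q²) = p
  p · p = p²

Answer: p²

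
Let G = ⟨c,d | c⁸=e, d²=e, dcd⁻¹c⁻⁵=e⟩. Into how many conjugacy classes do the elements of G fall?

The conjugacy classes (representative and size) are:
  [e] (size 1), [c⁵] (size 2), [c²] (size 1), [c⁷] (size 2), [c⁴] (size 1), [c⁶] (size 1), [d] (size 2), [c⁵d] (size 2), [c²d] (size 2), [c³d] (size 2).
Class equation: 1 + 2 + 1 + 2 + 1 + 1 + 2 + 2 + 2 + 2 = 16 = |G|. So G has 10 conjugacy classes.

Answer: 10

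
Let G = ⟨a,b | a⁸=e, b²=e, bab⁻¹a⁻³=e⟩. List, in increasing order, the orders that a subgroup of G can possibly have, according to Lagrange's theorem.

|G| = 16 = 2⁴. By Lagrange's theorem the order of any subgroup divides 16; the divisors of 16 are 1, 2, 4, 8, 16.

Answer: 1, 2, 4, 8, 16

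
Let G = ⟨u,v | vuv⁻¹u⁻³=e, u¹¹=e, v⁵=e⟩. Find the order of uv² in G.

Compute successive powers until reaching e:
  (uv²)¹ = uv², (uv²)² = u¹⁰v⁴, (uv²)³ = u³v, (uv²)⁴ = u⁶v³, (uv²)⁵ = e.
The smallest positive k with (uv²)ᵏ = e is 5.

Answer: 5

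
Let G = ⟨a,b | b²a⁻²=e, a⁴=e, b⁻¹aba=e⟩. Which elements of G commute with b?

⟨b⟩ ⊆ C_G(b) since powers of b commute with b; so |C_G(b)| ≥ |⟨b⟩| = 4.
By orbit–stabilizer, |C_G(b)| = |G| / |conj. class of b| = 8 / 2 = 4.
The 4 elements commuting with b are {e, a², b, b⁻¹}.

Answer: {e, a², b, b⁻¹}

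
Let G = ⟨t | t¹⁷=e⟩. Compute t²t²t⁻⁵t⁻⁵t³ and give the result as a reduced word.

Multiply left to right, reducing at each step:
  (t²) · t² = t⁴
  (t⁴) · t⁻⁵ = t¹⁶
  (t¹⁶) · t⁻⁵ = t¹¹
  (t¹¹) · t³ = t¹⁴

Answer: t¹⁴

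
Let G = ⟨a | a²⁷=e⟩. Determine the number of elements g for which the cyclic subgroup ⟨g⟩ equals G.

G is cyclic of order 27. An element generates G iff its order is 27, and a cyclic group of order 27 has exactly φ(27) = 18 such elements.

Answer: 18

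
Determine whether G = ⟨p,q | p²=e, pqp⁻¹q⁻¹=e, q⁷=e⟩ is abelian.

Each pair of generators commutes: p·q = pq = q·p. Since the generators pairwise commute, every element of G commutes with every other, so G is abelian.

Answer: Yes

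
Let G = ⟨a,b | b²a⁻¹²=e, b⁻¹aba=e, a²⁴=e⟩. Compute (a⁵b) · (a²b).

Compute (a⁵b) · (a²b) by multiplying left to right and reducing via the relations at each step:
  (a⁵b) · a² = a³b
  (a³b) · b = a¹⁵

Answer: a¹⁵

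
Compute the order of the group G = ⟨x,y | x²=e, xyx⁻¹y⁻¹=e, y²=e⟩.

Enumerate words in the generators, reducing via the relations: the distinct elements are
  {e, x, y, xy}.
No further products give new elements, so |G| = 4.

Answer: 4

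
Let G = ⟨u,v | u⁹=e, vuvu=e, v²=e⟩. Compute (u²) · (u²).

Compute (u²) · (u²) by multiplying left to right and reducing via the relations at each step:
  (u²) · u² = u⁴

Answer: u⁴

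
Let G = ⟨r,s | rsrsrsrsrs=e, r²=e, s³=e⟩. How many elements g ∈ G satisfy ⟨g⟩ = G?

⟨g⟩ = G would require ord(g) = |G| = 60, but the maximum element order in G is 5 < 60. So G is not cyclic and no single element generates it: the count is 0.

Answer: 0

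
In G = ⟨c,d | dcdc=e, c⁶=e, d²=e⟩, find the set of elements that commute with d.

⟨d⟩ ⊆ C_G(d) since powers of d commute with d; so |C_G(d)| ≥ |⟨d⟩| = 2.
By orbit–stabilizer, |C_G(d)| = |G| / |conj. class of d| = 12 / 3 = 4.
The 4 elements commuting with d are {e, c³, d, c³d}.

Answer: {e, c³, d, c³d}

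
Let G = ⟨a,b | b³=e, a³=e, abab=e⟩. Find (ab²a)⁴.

Compute successive powers of (ab²a), reducing at each step:
  (ab²a)²: (ab²a) · a = a²b;   (a²b) · b² = a²;   (a²) · a = e
  (ab²a)³: e · a = a;   a · b² = ab²;   (ab²) · a = ab²a
  (ab²a)⁴: (ab²a) · a = a²b;   (a²b) · b² = a²;   (a²) · a = e

Answer: e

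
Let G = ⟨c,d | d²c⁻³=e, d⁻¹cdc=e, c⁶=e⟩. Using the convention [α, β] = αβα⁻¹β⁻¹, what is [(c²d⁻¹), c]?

[(c²d⁻¹), c] = (c²d⁻¹)·c·(c²d⁻¹)⁻¹·c⁻¹.
  (c²d⁻¹) · c = cd⁻¹
  (cd⁻¹) · (c²d) = c⁵
  (c⁵) · (c⁵) = c⁴

Answer: c⁴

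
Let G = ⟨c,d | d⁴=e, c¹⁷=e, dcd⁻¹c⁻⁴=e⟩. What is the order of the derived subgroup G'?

G' = [G, G] is generated by all commutators. The generator-pair commutators are: [c, d] = c¹⁴.
The subgroup they normally generate is {e, c, c², c³, c⁴, c⁵, c⁶, c⁷, c⁸, c⁹, c¹⁰, c¹¹, c¹², c¹³, c¹⁴, c¹⁵, c¹⁶}, of order 17.
Check: |G/G'| = 68/17 = 4 is the order of the abelianisation.

Answer: 17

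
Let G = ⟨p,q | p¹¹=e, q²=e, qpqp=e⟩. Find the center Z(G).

An element z ∈ Z(G) iff z commutes with every generator.
For example e is central: e·p = p = p·e; e·q = q = q·e.
Whereas p ∉ Z(G) since p·q = pq ≠ p¹⁰q = q·p.
Checking each of the 22 elements this way gives Z(G) = {e}, of order 1.

Answer: {e}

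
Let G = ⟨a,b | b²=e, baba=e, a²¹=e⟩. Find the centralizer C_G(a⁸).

⟨a⁸⟩ ⊆ C_G(a⁸) since powers of a⁸ commute with a⁸; so |C_G(a⁸)| ≥ |⟨a⁸⟩| = 21.
By orbit–stabilizer, |C_G(a⁸)| = |G| / |conj. class of a⁸| = 42 / 2 = 21.
The 21 elements commuting with a⁸ are {e, a, a², a³, a⁴, a⁵, a⁶, a⁷, a⁸, a⁹, a¹⁰, a¹¹, a¹², a¹³, a¹⁴, a¹⁵, a¹⁶, a¹⁷, a¹⁸, a¹⁹, a²⁰}.

Answer: {e, a, a², a³, a⁴, a⁵, a⁶, a⁷, a⁸, a⁹, a¹⁰, a¹¹, a¹², a¹³, a¹⁴, a¹⁵, a¹⁶, a¹⁷, a¹⁸, a¹⁹, a²⁰}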